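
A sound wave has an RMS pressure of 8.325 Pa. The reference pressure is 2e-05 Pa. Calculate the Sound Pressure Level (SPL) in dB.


Given values:
  p = 8.325 Pa
  p_ref = 2e-05 Pa
Formula: SPL = 20 * log10(p / p_ref)
Compute ratio: p / p_ref = 8.325 / 2e-05 = 416250
Compute log10: log10(416250) = 5.619354
Multiply: SPL = 20 * 5.619354 = 112.39

112.39 dB


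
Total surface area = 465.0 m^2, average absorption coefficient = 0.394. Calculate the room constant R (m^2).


Given values:
  S = 465.0 m^2, alpha = 0.394
Formula: R = S * alpha / (1 - alpha)
Numerator: 465.0 * 0.394 = 183.21
Denominator: 1 - 0.394 = 0.606
R = 183.21 / 0.606 = 302.33

302.33 m^2


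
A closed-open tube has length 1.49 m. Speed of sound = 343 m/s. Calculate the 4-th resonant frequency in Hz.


Given values:
  Tube type: closed-open, L = 1.49 m, c = 343 m/s, n = 4
Formula: f_n = (2n - 1) * c / (4 * L)
Compute 2n - 1 = 2*4 - 1 = 7
Compute 4 * L = 4 * 1.49 = 5.96
f = 7 * 343 / 5.96
f = 402.85

402.85 Hz


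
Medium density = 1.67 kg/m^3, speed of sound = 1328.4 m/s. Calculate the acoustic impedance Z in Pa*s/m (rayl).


Given values:
  rho = 1.67 kg/m^3
  c = 1328.4 m/s
Formula: Z = rho * c
Z = 1.67 * 1328.4
Z = 2218.43

2218.43 rayl


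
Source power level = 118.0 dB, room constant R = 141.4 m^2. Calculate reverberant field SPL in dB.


Given values:
  Lw = 118.0 dB, R = 141.4 m^2
Formula: SPL = Lw + 10 * log10(4 / R)
Compute 4 / R = 4 / 141.4 = 0.028289
Compute 10 * log10(0.028289) = -15.4838
SPL = 118.0 + (-15.4838) = 102.52

102.52 dB


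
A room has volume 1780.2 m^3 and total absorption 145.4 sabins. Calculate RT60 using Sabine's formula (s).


Given values:
  V = 1780.2 m^3
  A = 145.4 sabins
Formula: RT60 = 0.161 * V / A
Numerator: 0.161 * 1780.2 = 286.6122
RT60 = 286.6122 / 145.4 = 1.971

1.971 s


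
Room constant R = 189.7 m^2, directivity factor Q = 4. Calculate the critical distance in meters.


Given values:
  R = 189.7 m^2, Q = 4
Formula: d_c = 0.141 * sqrt(Q * R)
Compute Q * R = 4 * 189.7 = 758.8
Compute sqrt(758.8) = 27.5463
d_c = 0.141 * 27.5463 = 3.884

3.884 m


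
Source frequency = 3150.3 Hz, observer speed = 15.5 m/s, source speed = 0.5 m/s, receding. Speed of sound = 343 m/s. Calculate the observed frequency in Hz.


Given values:
  f_s = 3150.3 Hz, v_o = 15.5 m/s, v_s = 0.5 m/s
  Direction: receding
Formula: f_o = f_s * (c - v_o) / (c + v_s)
Numerator: c - v_o = 343 - 15.5 = 327.5
Denominator: c + v_s = 343 + 0.5 = 343.5
f_o = 3150.3 * 327.5 / 343.5 = 3003.56

3003.56 Hz


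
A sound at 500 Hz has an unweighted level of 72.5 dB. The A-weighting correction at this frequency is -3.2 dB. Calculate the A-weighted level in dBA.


Given values:
  SPL = 72.5 dB
  A-weighting at 500 Hz = -3.2 dB
Formula: L_A = SPL + A_weight
L_A = 72.5 + (-3.2)
L_A = 69.3

69.3 dBA


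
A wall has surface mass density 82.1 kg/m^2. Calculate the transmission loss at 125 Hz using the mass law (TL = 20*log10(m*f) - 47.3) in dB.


Given values:
  m = 82.1 kg/m^2, f = 125 Hz
Formula: TL = 20 * log10(m * f) - 47.3
Compute m * f = 82.1 * 125 = 10262.5
Compute log10(10262.5) = 4.011253
Compute 20 * 4.011253 = 80.2251
TL = 80.2251 - 47.3 = 32.93

32.93 dB


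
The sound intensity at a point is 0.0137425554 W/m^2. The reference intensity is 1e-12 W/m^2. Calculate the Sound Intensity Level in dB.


Given values:
  I = 0.0137425554 W/m^2
  I_ref = 1e-12 W/m^2
Formula: SIL = 10 * log10(I / I_ref)
Compute ratio: I / I_ref = 13742555400
Compute log10: log10(13742555400) = 10.138067
Multiply: SIL = 10 * 10.138067 = 101.38

101.38 dB


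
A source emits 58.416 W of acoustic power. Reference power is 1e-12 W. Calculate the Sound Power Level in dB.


Given values:
  W = 58.416 W
  W_ref = 1e-12 W
Formula: SWL = 10 * log10(W / W_ref)
Compute ratio: W / W_ref = 58416000000000
Compute log10: log10(58416000000000) = 13.766532
Multiply: SWL = 10 * 13.766532 = 137.67

137.67 dB


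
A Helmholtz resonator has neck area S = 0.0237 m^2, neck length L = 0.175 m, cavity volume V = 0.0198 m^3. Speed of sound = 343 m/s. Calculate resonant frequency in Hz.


Given values:
  S = 0.0237 m^2, L = 0.175 m, V = 0.0198 m^3, c = 343 m/s
Formula: f = (c / (2*pi)) * sqrt(S / (V * L))
Compute V * L = 0.0198 * 0.175 = 0.003465
Compute S / (V * L) = 0.0237 / 0.003465 = 6.8398
Compute sqrt(6.8398) = 2.615301
Compute c / (2*pi) = 343 / 6.283185 = 54.590148
f = 54.590148 * 2.615301 = 142.77

142.77 Hz


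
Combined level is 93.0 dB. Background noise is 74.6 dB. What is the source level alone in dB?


Given values:
  L_total = 93.0 dB, L_bg = 74.6 dB
Formula: L_source = 10 * log10(10^(L_total/10) - 10^(L_bg/10))
Convert to linear:
  10^(93.0/10) = 1995262314.9689
  10^(74.6/10) = 28840315.0313
Difference: 1995262314.9689 - 28840315.0313 = 1966421999.9376
L_source = 10 * log10(1966421999.9376) = 92.94

92.94 dB


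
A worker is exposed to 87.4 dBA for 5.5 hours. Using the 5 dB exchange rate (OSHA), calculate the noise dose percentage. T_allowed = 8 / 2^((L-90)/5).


Given values:
  L = 87.4 dBA, T = 5.5 hours
Formula: T_allowed = 8 / 2^((L - 90) / 5)
Compute exponent: (87.4 - 90) / 5 = -0.52
Compute 2^(-0.52) = 0.697372
T_allowed = 8 / 0.697372 = 11.471639 hours
Dose = (T / T_allowed) * 100
Dose = (5.5 / 11.471639) * 100 = 47.94

47.94 %


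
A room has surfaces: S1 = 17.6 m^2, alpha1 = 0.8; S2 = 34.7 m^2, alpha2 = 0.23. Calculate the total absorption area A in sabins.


Given surfaces:
  Surface 1: 17.6 * 0.8 = 14.08
  Surface 2: 34.7 * 0.23 = 7.981
Formula: A = sum(Si * alpha_i)
A = 14.08 + 7.981
A = 22.06

22.06 sabins


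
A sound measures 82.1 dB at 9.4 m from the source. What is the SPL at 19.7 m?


Given values:
  SPL1 = 82.1 dB, r1 = 9.4 m, r2 = 19.7 m
Formula: SPL2 = SPL1 - 20 * log10(r2 / r1)
Compute ratio: r2 / r1 = 19.7 / 9.4 = 2.0957
Compute log10: log10(2.0957) = 0.321329
Compute drop: 20 * 0.321329 = 6.4266
SPL2 = 82.1 - 6.4266 = 75.67

75.67 dB


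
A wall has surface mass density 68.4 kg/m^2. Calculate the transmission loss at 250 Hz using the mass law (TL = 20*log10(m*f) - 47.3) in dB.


Given values:
  m = 68.4 kg/m^2, f = 250 Hz
Formula: TL = 20 * log10(m * f) - 47.3
Compute m * f = 68.4 * 250 = 17100.0
Compute log10(17100.0) = 4.232996
Compute 20 * 4.232996 = 84.6599
TL = 84.6599 - 47.3 = 37.36

37.36 dB


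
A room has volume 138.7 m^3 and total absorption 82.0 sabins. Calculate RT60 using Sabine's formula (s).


Given values:
  V = 138.7 m^3
  A = 82.0 sabins
Formula: RT60 = 0.161 * V / A
Numerator: 0.161 * 138.7 = 22.3307
RT60 = 22.3307 / 82.0 = 0.272

0.272 s


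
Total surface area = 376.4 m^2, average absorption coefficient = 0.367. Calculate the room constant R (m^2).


Given values:
  S = 376.4 m^2, alpha = 0.367
Formula: R = S * alpha / (1 - alpha)
Numerator: 376.4 * 0.367 = 138.1388
Denominator: 1 - 0.367 = 0.633
R = 138.1388 / 0.633 = 218.23

218.23 m^2


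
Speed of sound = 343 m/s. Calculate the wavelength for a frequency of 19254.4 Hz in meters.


Given values:
  c = 343 m/s, f = 19254.4 Hz
Formula: lambda = c / f
lambda = 343 / 19254.4
lambda = 0.0178

0.0178 m


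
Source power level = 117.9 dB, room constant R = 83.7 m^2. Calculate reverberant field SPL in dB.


Given values:
  Lw = 117.9 dB, R = 83.7 m^2
Formula: SPL = Lw + 10 * log10(4 / R)
Compute 4 / R = 4 / 83.7 = 0.04779
Compute 10 * log10(0.04779) = -13.2066
SPL = 117.9 + (-13.2066) = 104.69

104.69 dB


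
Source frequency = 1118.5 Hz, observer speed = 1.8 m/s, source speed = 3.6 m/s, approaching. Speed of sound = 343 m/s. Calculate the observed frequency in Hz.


Given values:
  f_s = 1118.5 Hz, v_o = 1.8 m/s, v_s = 3.6 m/s
  Direction: approaching
Formula: f_o = f_s * (c + v_o) / (c - v_s)
Numerator: c + v_o = 343 + 1.8 = 344.8
Denominator: c - v_s = 343 - 3.6 = 339.4
f_o = 1118.5 * 344.8 / 339.4 = 1136.3

1136.3 Hz


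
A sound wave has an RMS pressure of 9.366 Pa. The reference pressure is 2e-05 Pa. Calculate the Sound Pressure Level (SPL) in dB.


Given values:
  p = 9.366 Pa
  p_ref = 2e-05 Pa
Formula: SPL = 20 * log10(p / p_ref)
Compute ratio: p / p_ref = 9.366 / 2e-05 = 468300
Compute log10: log10(468300) = 5.670524
Multiply: SPL = 20 * 5.670524 = 113.41

113.41 dB


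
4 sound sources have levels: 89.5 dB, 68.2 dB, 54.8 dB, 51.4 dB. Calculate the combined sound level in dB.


Formula: L_total = 10 * log10( sum(10^(Li/10)) )
  Source 1: 10^(89.5/10) = 891250938.1337
  Source 2: 10^(68.2/10) = 6606934.4801
  Source 3: 10^(54.8/10) = 301995.172
  Source 4: 10^(51.4/10) = 138038.4265
Sum of linear values = 898297906.2123
L_total = 10 * log10(898297906.2123) = 89.53

89.53 dB


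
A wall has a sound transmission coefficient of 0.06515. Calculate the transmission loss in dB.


Given values:
  tau = 0.06515
Formula: TL = 10 * log10(1 / tau)
Compute 1 / tau = 1 / 0.06515 = 15.3492
Compute log10(15.3492) = 1.186086
TL = 10 * 1.186086 = 11.86

11.86 dB


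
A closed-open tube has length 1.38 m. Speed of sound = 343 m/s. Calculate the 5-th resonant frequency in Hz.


Given values:
  Tube type: closed-open, L = 1.38 m, c = 343 m/s, n = 5
Formula: f_n = (2n - 1) * c / (4 * L)
Compute 2n - 1 = 2*5 - 1 = 9
Compute 4 * L = 4 * 1.38 = 5.52
f = 9 * 343 / 5.52
f = 559.24

559.24 Hz


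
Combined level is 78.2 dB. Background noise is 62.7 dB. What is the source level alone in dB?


Given values:
  L_total = 78.2 dB, L_bg = 62.7 dB
Formula: L_source = 10 * log10(10^(L_total/10) - 10^(L_bg/10))
Convert to linear:
  10^(78.2/10) = 66069344.8008
  10^(62.7/10) = 1862087.1367
Difference: 66069344.8008 - 1862087.1367 = 64207257.6641
L_source = 10 * log10(64207257.6641) = 78.08

78.08 dB


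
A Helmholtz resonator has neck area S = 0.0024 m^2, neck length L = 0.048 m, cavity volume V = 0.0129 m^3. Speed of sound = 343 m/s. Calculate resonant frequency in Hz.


Given values:
  S = 0.0024 m^2, L = 0.048 m, V = 0.0129 m^3, c = 343 m/s
Formula: f = (c / (2*pi)) * sqrt(S / (V * L))
Compute V * L = 0.0129 * 0.048 = 0.0006192
Compute S / (V * L) = 0.0024 / 0.0006192 = 3.876
Compute sqrt(3.876) = 1.968756
Compute c / (2*pi) = 343 / 6.283185 = 54.590148
f = 54.590148 * 1.968756 = 107.47

107.47 Hz


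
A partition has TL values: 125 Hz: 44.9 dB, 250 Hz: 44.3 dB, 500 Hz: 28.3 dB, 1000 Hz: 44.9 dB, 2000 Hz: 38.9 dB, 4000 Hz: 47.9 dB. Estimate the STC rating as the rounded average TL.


Given TL values at each frequency:
  125 Hz: 44.9 dB
  250 Hz: 44.3 dB
  500 Hz: 28.3 dB
  1000 Hz: 44.9 dB
  2000 Hz: 38.9 dB
  4000 Hz: 47.9 dB
Formula: STC ~ round(average of TL values)
Sum = 44.9 + 44.3 + 28.3 + 44.9 + 38.9 + 47.9 = 249.2
Average = 249.2 / 6 = 41.53
Rounded: 42

42


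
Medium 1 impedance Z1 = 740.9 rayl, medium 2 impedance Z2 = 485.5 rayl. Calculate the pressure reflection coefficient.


Given values:
  Z1 = 740.9 rayl, Z2 = 485.5 rayl
Formula: R = (Z2 - Z1) / (Z2 + Z1)
Numerator: Z2 - Z1 = 485.5 - 740.9 = -255.4
Denominator: Z2 + Z1 = 485.5 + 740.9 = 1226.4
R = -255.4 / 1226.4 = -0.2083

-0.2083


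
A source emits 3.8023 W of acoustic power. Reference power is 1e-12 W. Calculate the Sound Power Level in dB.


Given values:
  W = 3.8023 W
  W_ref = 1e-12 W
Formula: SWL = 10 * log10(W / W_ref)
Compute ratio: W / W_ref = 3802300000000
Compute log10: log10(3802300000000) = 12.580046
Multiply: SWL = 10 * 12.580046 = 125.8

125.8 dB


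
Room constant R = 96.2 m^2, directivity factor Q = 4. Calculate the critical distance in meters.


Given values:
  R = 96.2 m^2, Q = 4
Formula: d_c = 0.141 * sqrt(Q * R)
Compute Q * R = 4 * 96.2 = 384.8
Compute sqrt(384.8) = 19.6163
d_c = 0.141 * 19.6163 = 2.766

2.766 m


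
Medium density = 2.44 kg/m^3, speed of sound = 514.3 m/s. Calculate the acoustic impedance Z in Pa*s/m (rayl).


Given values:
  rho = 2.44 kg/m^3
  c = 514.3 m/s
Formula: Z = rho * c
Z = 2.44 * 514.3
Z = 1254.89

1254.89 rayl


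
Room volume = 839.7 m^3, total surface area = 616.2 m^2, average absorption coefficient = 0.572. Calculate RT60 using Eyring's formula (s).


Given values:
  V = 839.7 m^3, S = 616.2 m^2, alpha = 0.572
Formula: RT60 = 0.161 * V / (-S * ln(1 - alpha))
Compute ln(1 - 0.572) = ln(0.428) = -0.848632
Denominator: -616.2 * -0.848632 = 522.927
Numerator: 0.161 * 839.7 = 135.1917
RT60 = 135.1917 / 522.927 = 0.259

0.259 s


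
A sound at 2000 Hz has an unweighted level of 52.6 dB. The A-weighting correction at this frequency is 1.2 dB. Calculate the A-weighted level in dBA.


Given values:
  SPL = 52.6 dB
  A-weighting at 2000 Hz = 1.2 dB
Formula: L_A = SPL + A_weight
L_A = 52.6 + (1.2)
L_A = 53.8

53.8 dBA


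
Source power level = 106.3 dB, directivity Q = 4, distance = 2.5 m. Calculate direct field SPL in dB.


Given values:
  Lw = 106.3 dB, Q = 4, r = 2.5 m
Formula: SPL = Lw + 10 * log10(Q / (4 * pi * r^2))
Compute 4 * pi * r^2 = 4 * pi * 2.5^2 = 78.5398
Compute Q / denom = 4 / 78.5398 = 0.05092959
Compute 10 * log10(0.05092959) = -12.9303
SPL = 106.3 + (-12.9303) = 93.37

93.37 dB


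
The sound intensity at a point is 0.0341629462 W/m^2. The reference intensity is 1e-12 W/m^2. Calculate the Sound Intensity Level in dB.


Given values:
  I = 0.0341629462 W/m^2
  I_ref = 1e-12 W/m^2
Formula: SIL = 10 * log10(I / I_ref)
Compute ratio: I / I_ref = 34162946200
Compute log10: log10(34162946200) = 10.533555
Multiply: SIL = 10 * 10.533555 = 105.34

105.34 dB


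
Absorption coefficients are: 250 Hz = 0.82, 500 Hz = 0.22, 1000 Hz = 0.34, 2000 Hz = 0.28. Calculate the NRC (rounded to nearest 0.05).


Given values:
  a_250 = 0.82, a_500 = 0.22
  a_1000 = 0.34, a_2000 = 0.28
Formula: NRC = (a250 + a500 + a1000 + a2000) / 4
Sum = 0.82 + 0.22 + 0.34 + 0.28 = 1.66
NRC = 1.66 / 4 = 0.415
Rounded to nearest 0.05: 0.4

0.4


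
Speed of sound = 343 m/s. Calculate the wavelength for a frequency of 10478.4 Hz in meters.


Given values:
  c = 343 m/s, f = 10478.4 Hz
Formula: lambda = c / f
lambda = 343 / 10478.4
lambda = 0.0327

0.0327 m


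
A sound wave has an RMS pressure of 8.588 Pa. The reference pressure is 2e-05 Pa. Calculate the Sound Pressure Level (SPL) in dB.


Given values:
  p = 8.588 Pa
  p_ref = 2e-05 Pa
Formula: SPL = 20 * log10(p / p_ref)
Compute ratio: p / p_ref = 8.588 / 2e-05 = 429400
Compute log10: log10(429400) = 5.632862
Multiply: SPL = 20 * 5.632862 = 112.66

112.66 dB


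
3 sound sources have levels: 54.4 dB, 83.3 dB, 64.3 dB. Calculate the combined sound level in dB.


Formula: L_total = 10 * log10( sum(10^(Li/10)) )
  Source 1: 10^(54.4/10) = 275422.8703
  Source 2: 10^(83.3/10) = 213796208.9502
  Source 3: 10^(64.3/10) = 2691534.8039
Sum of linear values = 216763166.6244
L_total = 10 * log10(216763166.6244) = 83.36

83.36 dB


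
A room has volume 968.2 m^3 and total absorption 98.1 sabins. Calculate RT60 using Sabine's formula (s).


Given values:
  V = 968.2 m^3
  A = 98.1 sabins
Formula: RT60 = 0.161 * V / A
Numerator: 0.161 * 968.2 = 155.8802
RT60 = 155.8802 / 98.1 = 1.589

1.589 s


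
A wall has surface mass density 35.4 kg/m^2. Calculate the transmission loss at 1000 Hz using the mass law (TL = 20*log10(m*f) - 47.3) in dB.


Given values:
  m = 35.4 kg/m^2, f = 1000 Hz
Formula: TL = 20 * log10(m * f) - 47.3
Compute m * f = 35.4 * 1000 = 35400.0
Compute log10(35400.0) = 4.549003
Compute 20 * 4.549003 = 90.9801
TL = 90.9801 - 47.3 = 43.68

43.68 dB


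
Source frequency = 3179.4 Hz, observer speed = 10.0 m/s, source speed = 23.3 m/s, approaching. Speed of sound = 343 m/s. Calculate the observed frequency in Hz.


Given values:
  f_s = 3179.4 Hz, v_o = 10.0 m/s, v_s = 23.3 m/s
  Direction: approaching
Formula: f_o = f_s * (c + v_o) / (c - v_s)
Numerator: c + v_o = 343 + 10.0 = 353.0
Denominator: c - v_s = 343 - 23.3 = 319.7
f_o = 3179.4 * 353.0 / 319.7 = 3510.57

3510.57 Hz


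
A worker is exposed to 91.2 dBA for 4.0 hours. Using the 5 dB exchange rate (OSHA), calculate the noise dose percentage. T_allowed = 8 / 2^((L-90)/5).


Given values:
  L = 91.2 dBA, T = 4.0 hours
Formula: T_allowed = 8 / 2^((L - 90) / 5)
Compute exponent: (91.2 - 90) / 5 = 0.24
Compute 2^(0.24) = 1.180993
T_allowed = 8 / 1.180993 = 6.773961 hours
Dose = (T / T_allowed) * 100
Dose = (4.0 / 6.773961) * 100 = 59.05

59.05 %


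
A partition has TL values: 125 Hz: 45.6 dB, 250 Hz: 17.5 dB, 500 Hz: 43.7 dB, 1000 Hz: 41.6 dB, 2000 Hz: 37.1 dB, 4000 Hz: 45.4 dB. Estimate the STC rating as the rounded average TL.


Given TL values at each frequency:
  125 Hz: 45.6 dB
  250 Hz: 17.5 dB
  500 Hz: 43.7 dB
  1000 Hz: 41.6 dB
  2000 Hz: 37.1 dB
  4000 Hz: 45.4 dB
Formula: STC ~ round(average of TL values)
Sum = 45.6 + 17.5 + 43.7 + 41.6 + 37.1 + 45.4 = 230.9
Average = 230.9 / 6 = 38.48
Rounded: 38

38


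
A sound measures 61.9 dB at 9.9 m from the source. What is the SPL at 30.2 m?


Given values:
  SPL1 = 61.9 dB, r1 = 9.9 m, r2 = 30.2 m
Formula: SPL2 = SPL1 - 20 * log10(r2 / r1)
Compute ratio: r2 / r1 = 30.2 / 9.9 = 3.0505
Compute log10: log10(3.0505) = 0.484371
Compute drop: 20 * 0.484371 = 9.6874
SPL2 = 61.9 - 9.6874 = 52.21

52.21 dB


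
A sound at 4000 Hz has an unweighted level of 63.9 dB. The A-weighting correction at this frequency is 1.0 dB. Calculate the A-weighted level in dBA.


Given values:
  SPL = 63.9 dB
  A-weighting at 4000 Hz = 1.0 dB
Formula: L_A = SPL + A_weight
L_A = 63.9 + (1.0)
L_A = 64.9

64.9 dBA


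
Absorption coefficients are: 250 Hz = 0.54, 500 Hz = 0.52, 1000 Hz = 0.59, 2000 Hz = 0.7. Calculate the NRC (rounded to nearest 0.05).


Given values:
  a_250 = 0.54, a_500 = 0.52
  a_1000 = 0.59, a_2000 = 0.7
Formula: NRC = (a250 + a500 + a1000 + a2000) / 4
Sum = 0.54 + 0.52 + 0.59 + 0.7 = 2.35
NRC = 2.35 / 4 = 0.5875
Rounded to nearest 0.05: 0.6

0.6


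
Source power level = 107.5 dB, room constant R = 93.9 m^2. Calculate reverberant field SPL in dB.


Given values:
  Lw = 107.5 dB, R = 93.9 m^2
Formula: SPL = Lw + 10 * log10(4 / R)
Compute 4 / R = 4 / 93.9 = 0.042599
Compute 10 * log10(0.042599) = -13.706
SPL = 107.5 + (-13.706) = 93.79

93.79 dB


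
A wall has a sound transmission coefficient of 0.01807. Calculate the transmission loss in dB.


Given values:
  tau = 0.01807
Formula: TL = 10 * log10(1 / tau)
Compute 1 / tau = 1 / 0.01807 = 55.3403
Compute log10(55.3403) = 1.743042
TL = 10 * 1.743042 = 17.43

17.43 dB


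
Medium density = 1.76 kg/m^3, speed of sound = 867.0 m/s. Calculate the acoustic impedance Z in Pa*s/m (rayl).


Given values:
  rho = 1.76 kg/m^3
  c = 867.0 m/s
Formula: Z = rho * c
Z = 1.76 * 867.0
Z = 1525.92

1525.92 rayl


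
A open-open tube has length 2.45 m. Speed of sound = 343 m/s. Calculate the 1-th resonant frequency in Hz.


Given values:
  Tube type: open-open, L = 2.45 m, c = 343 m/s, n = 1
Formula: f_n = n * c / (2 * L)
Compute 2 * L = 2 * 2.45 = 4.9
f = 1 * 343 / 4.9
f = 70.0

70.0 Hz


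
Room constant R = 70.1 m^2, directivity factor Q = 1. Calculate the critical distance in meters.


Given values:
  R = 70.1 m^2, Q = 1
Formula: d_c = 0.141 * sqrt(Q * R)
Compute Q * R = 1 * 70.1 = 70.1
Compute sqrt(70.1) = 8.3726
d_c = 0.141 * 8.3726 = 1.181

1.181 m


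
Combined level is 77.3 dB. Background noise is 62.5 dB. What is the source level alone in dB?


Given values:
  L_total = 77.3 dB, L_bg = 62.5 dB
Formula: L_source = 10 * log10(10^(L_total/10) - 10^(L_bg/10))
Convert to linear:
  10^(77.3/10) = 53703179.637
  10^(62.5/10) = 1778279.41
Difference: 53703179.637 - 1778279.41 = 51924900.227
L_source = 10 * log10(51924900.227) = 77.15

77.15 dB


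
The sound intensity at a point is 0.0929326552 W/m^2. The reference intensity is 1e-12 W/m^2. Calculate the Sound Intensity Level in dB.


Given values:
  I = 0.0929326552 W/m^2
  I_ref = 1e-12 W/m^2
Formula: SIL = 10 * log10(I / I_ref)
Compute ratio: I / I_ref = 92932655200
Compute log10: log10(92932655200) = 10.968168
Multiply: SIL = 10 * 10.968168 = 109.68

109.68 dB


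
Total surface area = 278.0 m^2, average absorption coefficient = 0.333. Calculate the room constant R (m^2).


Given values:
  S = 278.0 m^2, alpha = 0.333
Formula: R = S * alpha / (1 - alpha)
Numerator: 278.0 * 0.333 = 92.574
Denominator: 1 - 0.333 = 0.667
R = 92.574 / 0.667 = 138.79

138.79 m^2


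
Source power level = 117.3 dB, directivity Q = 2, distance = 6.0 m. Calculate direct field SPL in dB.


Given values:
  Lw = 117.3 dB, Q = 2, r = 6.0 m
Formula: SPL = Lw + 10 * log10(Q / (4 * pi * r^2))
Compute 4 * pi * r^2 = 4 * pi * 6.0^2 = 452.3893
Compute Q / denom = 2 / 452.3893 = 0.00442097
Compute 10 * log10(0.00442097) = -23.5448
SPL = 117.3 + (-23.5448) = 93.76

93.76 dB


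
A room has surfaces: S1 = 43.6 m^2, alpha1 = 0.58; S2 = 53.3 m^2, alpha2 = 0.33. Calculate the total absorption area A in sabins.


Given surfaces:
  Surface 1: 43.6 * 0.58 = 25.288
  Surface 2: 53.3 * 0.33 = 17.589
Formula: A = sum(Si * alpha_i)
A = 25.288 + 17.589
A = 42.88

42.88 sabins


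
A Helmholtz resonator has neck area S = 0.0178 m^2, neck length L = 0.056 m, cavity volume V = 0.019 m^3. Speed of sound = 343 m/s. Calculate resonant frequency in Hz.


Given values:
  S = 0.0178 m^2, L = 0.056 m, V = 0.019 m^3, c = 343 m/s
Formula: f = (c / (2*pi)) * sqrt(S / (V * L))
Compute V * L = 0.019 * 0.056 = 0.001064
Compute S / (V * L) = 0.0178 / 0.001064 = 16.7293
Compute sqrt(16.7293) = 4.090147
Compute c / (2*pi) = 343 / 6.283185 = 54.590148
f = 54.590148 * 4.090147 = 223.28

223.28 Hz


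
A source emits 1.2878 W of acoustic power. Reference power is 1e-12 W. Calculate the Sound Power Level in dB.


Given values:
  W = 1.2878 W
  W_ref = 1e-12 W
Formula: SWL = 10 * log10(W / W_ref)
Compute ratio: W / W_ref = 1287800000000
Compute log10: log10(1287800000000) = 12.109848
Multiply: SWL = 10 * 12.109848 = 121.1

121.1 dB


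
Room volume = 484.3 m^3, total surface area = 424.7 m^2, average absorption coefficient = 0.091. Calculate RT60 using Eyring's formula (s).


Given values:
  V = 484.3 m^3, S = 424.7 m^2, alpha = 0.091
Formula: RT60 = 0.161 * V / (-S * ln(1 - alpha))
Compute ln(1 - 0.091) = ln(0.909) = -0.09541
Denominator: -424.7 * -0.09541 = 40.5206
Numerator: 0.161 * 484.3 = 77.9723
RT60 = 77.9723 / 40.5206 = 1.924

1.924 s


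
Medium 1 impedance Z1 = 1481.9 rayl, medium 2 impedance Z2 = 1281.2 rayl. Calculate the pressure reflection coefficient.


Given values:
  Z1 = 1481.9 rayl, Z2 = 1281.2 rayl
Formula: R = (Z2 - Z1) / (Z2 + Z1)
Numerator: Z2 - Z1 = 1281.2 - 1481.9 = -200.7
Denominator: Z2 + Z1 = 1281.2 + 1481.9 = 2763.1
R = -200.7 / 2763.1 = -0.0726

-0.0726


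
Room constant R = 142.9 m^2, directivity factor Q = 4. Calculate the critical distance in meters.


Given values:
  R = 142.9 m^2, Q = 4
Formula: d_c = 0.141 * sqrt(Q * R)
Compute Q * R = 4 * 142.9 = 571.6
Compute sqrt(571.6) = 23.9082
d_c = 0.141 * 23.9082 = 3.371

3.371 m


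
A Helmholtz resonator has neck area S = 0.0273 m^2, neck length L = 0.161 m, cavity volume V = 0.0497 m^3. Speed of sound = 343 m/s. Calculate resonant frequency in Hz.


Given values:
  S = 0.0273 m^2, L = 0.161 m, V = 0.0497 m^3, c = 343 m/s
Formula: f = (c / (2*pi)) * sqrt(S / (V * L))
Compute V * L = 0.0497 * 0.161 = 0.0080017
Compute S / (V * L) = 0.0273 / 0.0080017 = 3.4118
Compute sqrt(3.4118) = 1.847106
Compute c / (2*pi) = 343 / 6.283185 = 54.590148
f = 54.590148 * 1.847106 = 100.83

100.83 Hz


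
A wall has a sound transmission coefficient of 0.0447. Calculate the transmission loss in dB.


Given values:
  tau = 0.0447
Formula: TL = 10 * log10(1 / tau)
Compute 1 / tau = 1 / 0.0447 = 22.3714
Compute log10(22.3714) = 1.349693
TL = 10 * 1.349693 = 13.5

13.5 dB


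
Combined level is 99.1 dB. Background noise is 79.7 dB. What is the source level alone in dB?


Given values:
  L_total = 99.1 dB, L_bg = 79.7 dB
Formula: L_source = 10 * log10(10^(L_total/10) - 10^(L_bg/10))
Convert to linear:
  10^(99.1/10) = 8128305161.641
  10^(79.7/10) = 93325430.0797
Difference: 8128305161.641 - 93325430.0797 = 8034979731.5613
L_source = 10 * log10(8034979731.5613) = 99.05

99.05 dB


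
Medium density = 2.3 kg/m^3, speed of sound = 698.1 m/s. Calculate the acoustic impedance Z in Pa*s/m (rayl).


Given values:
  rho = 2.3 kg/m^3
  c = 698.1 m/s
Formula: Z = rho * c
Z = 2.3 * 698.1
Z = 1605.63

1605.63 rayl


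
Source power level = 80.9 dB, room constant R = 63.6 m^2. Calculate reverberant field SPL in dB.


Given values:
  Lw = 80.9 dB, R = 63.6 m^2
Formula: SPL = Lw + 10 * log10(4 / R)
Compute 4 / R = 4 / 63.6 = 0.062893
Compute 10 * log10(0.062893) = -12.014
SPL = 80.9 + (-12.014) = 68.89

68.89 dB


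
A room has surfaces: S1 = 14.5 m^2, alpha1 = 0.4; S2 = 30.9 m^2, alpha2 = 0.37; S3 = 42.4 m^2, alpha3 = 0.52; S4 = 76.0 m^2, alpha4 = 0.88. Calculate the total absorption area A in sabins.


Given surfaces:
  Surface 1: 14.5 * 0.4 = 5.8
  Surface 2: 30.9 * 0.37 = 11.433
  Surface 3: 42.4 * 0.52 = 22.048
  Surface 4: 76.0 * 0.88 = 66.88
Formula: A = sum(Si * alpha_i)
A = 5.8 + 11.433 + 22.048 + 66.88
A = 106.16

106.16 sabins


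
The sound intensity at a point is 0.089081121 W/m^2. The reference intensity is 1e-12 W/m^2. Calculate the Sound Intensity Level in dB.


Given values:
  I = 0.089081121 W/m^2
  I_ref = 1e-12 W/m^2
Formula: SIL = 10 * log10(I / I_ref)
Compute ratio: I / I_ref = 89081121000
Compute log10: log10(89081121000) = 10.949786
Multiply: SIL = 10 * 10.949786 = 109.5

109.5 dB


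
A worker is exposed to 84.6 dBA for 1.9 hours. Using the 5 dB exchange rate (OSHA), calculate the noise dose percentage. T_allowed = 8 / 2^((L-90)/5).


Given values:
  L = 84.6 dBA, T = 1.9 hours
Formula: T_allowed = 8 / 2^((L - 90) / 5)
Compute exponent: (84.6 - 90) / 5 = -1.08
Compute 2^(-1.08) = 0.473029
T_allowed = 8 / 0.473029 = 16.912282 hours
Dose = (T / T_allowed) * 100
Dose = (1.9 / 16.912282) * 100 = 11.23

11.23 %


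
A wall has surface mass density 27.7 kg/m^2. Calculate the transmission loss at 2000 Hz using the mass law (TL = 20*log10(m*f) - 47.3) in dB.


Given values:
  m = 27.7 kg/m^2, f = 2000 Hz
Formula: TL = 20 * log10(m * f) - 47.3
Compute m * f = 27.7 * 2000 = 55400.0
Compute log10(55400.0) = 4.74351
Compute 20 * 4.74351 = 94.8702
TL = 94.8702 - 47.3 = 47.57

47.57 dB


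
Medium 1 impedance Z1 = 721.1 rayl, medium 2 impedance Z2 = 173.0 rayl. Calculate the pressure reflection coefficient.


Given values:
  Z1 = 721.1 rayl, Z2 = 173.0 rayl
Formula: R = (Z2 - Z1) / (Z2 + Z1)
Numerator: Z2 - Z1 = 173.0 - 721.1 = -548.1
Denominator: Z2 + Z1 = 173.0 + 721.1 = 894.1
R = -548.1 / 894.1 = -0.613

-0.613


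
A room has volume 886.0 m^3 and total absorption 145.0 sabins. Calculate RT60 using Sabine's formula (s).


Given values:
  V = 886.0 m^3
  A = 145.0 sabins
Formula: RT60 = 0.161 * V / A
Numerator: 0.161 * 886.0 = 142.646
RT60 = 142.646 / 145.0 = 0.984

0.984 s


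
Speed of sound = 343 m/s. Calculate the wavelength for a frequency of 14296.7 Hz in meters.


Given values:
  c = 343 m/s, f = 14296.7 Hz
Formula: lambda = c / f
lambda = 343 / 14296.7
lambda = 0.024

0.024 m


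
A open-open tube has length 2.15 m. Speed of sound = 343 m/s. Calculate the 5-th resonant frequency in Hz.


Given values:
  Tube type: open-open, L = 2.15 m, c = 343 m/s, n = 5
Formula: f_n = n * c / (2 * L)
Compute 2 * L = 2 * 2.15 = 4.3
f = 5 * 343 / 4.3
f = 398.84

398.84 Hz


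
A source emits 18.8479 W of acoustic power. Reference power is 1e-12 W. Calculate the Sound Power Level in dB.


Given values:
  W = 18.8479 W
  W_ref = 1e-12 W
Formula: SWL = 10 * log10(W / W_ref)
Compute ratio: W / W_ref = 18847900000000
Compute log10: log10(18847900000000) = 13.275263
Multiply: SWL = 10 * 13.275263 = 132.75

132.75 dB


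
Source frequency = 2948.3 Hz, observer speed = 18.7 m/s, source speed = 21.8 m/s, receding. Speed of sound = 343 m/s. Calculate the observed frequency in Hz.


Given values:
  f_s = 2948.3 Hz, v_o = 18.7 m/s, v_s = 21.8 m/s
  Direction: receding
Formula: f_o = f_s * (c - v_o) / (c + v_s)
Numerator: c - v_o = 343 - 18.7 = 324.3
Denominator: c + v_s = 343 + 21.8 = 364.8
f_o = 2948.3 * 324.3 / 364.8 = 2620.98

2620.98 Hz


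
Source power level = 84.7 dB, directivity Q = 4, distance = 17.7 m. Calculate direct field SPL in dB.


Given values:
  Lw = 84.7 dB, Q = 4, r = 17.7 m
Formula: SPL = Lw + 10 * log10(Q / (4 * pi * r^2))
Compute 4 * pi * r^2 = 4 * pi * 17.7^2 = 3936.9182
Compute Q / denom = 4 / 3936.9182 = 0.00101602
Compute 10 * log10(0.00101602) = -29.931
SPL = 84.7 + (-29.931) = 54.77

54.77 dB


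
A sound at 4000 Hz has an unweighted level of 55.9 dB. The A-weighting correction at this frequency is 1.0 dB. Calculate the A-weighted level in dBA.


Given values:
  SPL = 55.9 dB
  A-weighting at 4000 Hz = 1.0 dB
Formula: L_A = SPL + A_weight
L_A = 55.9 + (1.0)
L_A = 56.9

56.9 dBA


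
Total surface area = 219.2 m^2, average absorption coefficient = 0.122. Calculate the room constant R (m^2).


Given values:
  S = 219.2 m^2, alpha = 0.122
Formula: R = S * alpha / (1 - alpha)
Numerator: 219.2 * 0.122 = 26.7424
Denominator: 1 - 0.122 = 0.878
R = 26.7424 / 0.878 = 30.46

30.46 m^2


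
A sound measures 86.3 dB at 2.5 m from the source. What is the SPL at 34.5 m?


Given values:
  SPL1 = 86.3 dB, r1 = 2.5 m, r2 = 34.5 m
Formula: SPL2 = SPL1 - 20 * log10(r2 / r1)
Compute ratio: r2 / r1 = 34.5 / 2.5 = 13.8
Compute log10: log10(13.8) = 1.139879
Compute drop: 20 * 1.139879 = 22.7976
SPL2 = 86.3 - 22.7976 = 63.5

63.5 dB


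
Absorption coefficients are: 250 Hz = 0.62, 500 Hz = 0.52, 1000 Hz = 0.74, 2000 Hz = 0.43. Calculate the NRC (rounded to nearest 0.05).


Given values:
  a_250 = 0.62, a_500 = 0.52
  a_1000 = 0.74, a_2000 = 0.43
Formula: NRC = (a250 + a500 + a1000 + a2000) / 4
Sum = 0.62 + 0.52 + 0.74 + 0.43 = 2.31
NRC = 2.31 / 4 = 0.5775
Rounded to nearest 0.05: 0.6

0.6


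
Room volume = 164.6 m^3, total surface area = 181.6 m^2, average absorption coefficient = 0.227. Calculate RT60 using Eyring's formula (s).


Given values:
  V = 164.6 m^3, S = 181.6 m^2, alpha = 0.227
Formula: RT60 = 0.161 * V / (-S * ln(1 - alpha))
Compute ln(1 - 0.227) = ln(0.773) = -0.257476
Denominator: -181.6 * -0.257476 = 46.7576
Numerator: 0.161 * 164.6 = 26.5006
RT60 = 26.5006 / 46.7576 = 0.567

0.567 s


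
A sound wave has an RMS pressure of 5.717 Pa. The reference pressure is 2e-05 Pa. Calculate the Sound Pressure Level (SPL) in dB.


Given values:
  p = 5.717 Pa
  p_ref = 2e-05 Pa
Formula: SPL = 20 * log10(p / p_ref)
Compute ratio: p / p_ref = 5.717 / 2e-05 = 285850
Compute log10: log10(285850) = 5.456138
Multiply: SPL = 20 * 5.456138 = 109.12

109.12 dB


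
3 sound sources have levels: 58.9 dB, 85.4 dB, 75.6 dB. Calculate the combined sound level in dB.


Formula: L_total = 10 * log10( sum(10^(Li/10)) )
  Source 1: 10^(58.9/10) = 776247.1166
  Source 2: 10^(85.4/10) = 346736850.4525
  Source 3: 10^(75.6/10) = 36307805.477
Sum of linear values = 383820903.0461
L_total = 10 * log10(383820903.0461) = 85.84

85.84 dB


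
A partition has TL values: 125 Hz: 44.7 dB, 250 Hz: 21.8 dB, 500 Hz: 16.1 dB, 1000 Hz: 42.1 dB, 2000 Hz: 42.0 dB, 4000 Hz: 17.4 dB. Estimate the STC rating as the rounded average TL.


Given TL values at each frequency:
  125 Hz: 44.7 dB
  250 Hz: 21.8 dB
  500 Hz: 16.1 dB
  1000 Hz: 42.1 dB
  2000 Hz: 42.0 dB
  4000 Hz: 17.4 dB
Formula: STC ~ round(average of TL values)
Sum = 44.7 + 21.8 + 16.1 + 42.1 + 42.0 + 17.4 = 184.1
Average = 184.1 / 6 = 30.68
Rounded: 31

31


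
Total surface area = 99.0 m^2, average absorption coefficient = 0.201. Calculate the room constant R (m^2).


Given values:
  S = 99.0 m^2, alpha = 0.201
Formula: R = S * alpha / (1 - alpha)
Numerator: 99.0 * 0.201 = 19.899
Denominator: 1 - 0.201 = 0.799
R = 19.899 / 0.799 = 24.9

24.9 m^2


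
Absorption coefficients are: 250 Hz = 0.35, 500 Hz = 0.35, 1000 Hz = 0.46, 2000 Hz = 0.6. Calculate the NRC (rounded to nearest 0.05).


Given values:
  a_250 = 0.35, a_500 = 0.35
  a_1000 = 0.46, a_2000 = 0.6
Formula: NRC = (a250 + a500 + a1000 + a2000) / 4
Sum = 0.35 + 0.35 + 0.46 + 0.6 = 1.76
NRC = 1.76 / 4 = 0.44
Rounded to nearest 0.05: 0.45

0.45


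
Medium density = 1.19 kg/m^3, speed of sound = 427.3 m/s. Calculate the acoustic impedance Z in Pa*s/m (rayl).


Given values:
  rho = 1.19 kg/m^3
  c = 427.3 m/s
Formula: Z = rho * c
Z = 1.19 * 427.3
Z = 508.49

508.49 rayl


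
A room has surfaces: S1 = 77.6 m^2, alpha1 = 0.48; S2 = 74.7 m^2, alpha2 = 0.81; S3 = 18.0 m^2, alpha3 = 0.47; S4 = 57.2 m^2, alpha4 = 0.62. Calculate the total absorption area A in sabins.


Given surfaces:
  Surface 1: 77.6 * 0.48 = 37.248
  Surface 2: 74.7 * 0.81 = 60.507
  Surface 3: 18.0 * 0.47 = 8.46
  Surface 4: 57.2 * 0.62 = 35.464
Formula: A = sum(Si * alpha_i)
A = 37.248 + 60.507 + 8.46 + 35.464
A = 141.68

141.68 sabins


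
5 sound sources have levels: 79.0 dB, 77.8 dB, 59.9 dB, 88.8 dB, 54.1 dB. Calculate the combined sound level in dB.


Formula: L_total = 10 * log10( sum(10^(Li/10)) )
  Source 1: 10^(79.0/10) = 79432823.4724
  Source 2: 10^(77.8/10) = 60255958.6074
  Source 3: 10^(59.9/10) = 977237.221
  Source 4: 10^(88.8/10) = 758577575.0292
  Source 5: 10^(54.1/10) = 257039.5783
Sum of linear values = 899500633.9083
L_total = 10 * log10(899500633.9083) = 89.54

89.54 dB


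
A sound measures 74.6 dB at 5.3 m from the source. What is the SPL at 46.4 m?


Given values:
  SPL1 = 74.6 dB, r1 = 5.3 m, r2 = 46.4 m
Formula: SPL2 = SPL1 - 20 * log10(r2 / r1)
Compute ratio: r2 / r1 = 46.4 / 5.3 = 8.7547
Compute log10: log10(8.7547) = 0.942241
Compute drop: 20 * 0.942241 = 18.8448
SPL2 = 74.6 - 18.8448 = 55.76

55.76 dB


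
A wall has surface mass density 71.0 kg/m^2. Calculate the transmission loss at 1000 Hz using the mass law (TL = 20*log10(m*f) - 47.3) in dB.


Given values:
  m = 71.0 kg/m^2, f = 1000 Hz
Formula: TL = 20 * log10(m * f) - 47.3
Compute m * f = 71.0 * 1000 = 71000.0
Compute log10(71000.0) = 4.851258
Compute 20 * 4.851258 = 97.0252
TL = 97.0252 - 47.3 = 49.73

49.73 dB


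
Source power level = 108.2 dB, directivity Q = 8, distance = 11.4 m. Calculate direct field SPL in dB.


Given values:
  Lw = 108.2 dB, Q = 8, r = 11.4 m
Formula: SPL = Lw + 10 * log10(Q / (4 * pi * r^2))
Compute 4 * pi * r^2 = 4 * pi * 11.4^2 = 1633.1255
Compute Q / denom = 8 / 1633.1255 = 0.00489858
Compute 10 * log10(0.00489858) = -23.0993
SPL = 108.2 + (-23.0993) = 85.1

85.1 dB


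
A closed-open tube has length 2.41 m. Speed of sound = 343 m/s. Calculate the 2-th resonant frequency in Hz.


Given values:
  Tube type: closed-open, L = 2.41 m, c = 343 m/s, n = 2
Formula: f_n = (2n - 1) * c / (4 * L)
Compute 2n - 1 = 2*2 - 1 = 3
Compute 4 * L = 4 * 2.41 = 9.64
f = 3 * 343 / 9.64
f = 106.74

106.74 Hz


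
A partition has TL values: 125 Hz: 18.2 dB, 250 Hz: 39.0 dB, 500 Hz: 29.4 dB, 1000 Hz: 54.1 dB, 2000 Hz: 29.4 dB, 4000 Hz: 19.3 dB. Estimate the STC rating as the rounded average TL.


Given TL values at each frequency:
  125 Hz: 18.2 dB
  250 Hz: 39.0 dB
  500 Hz: 29.4 dB
  1000 Hz: 54.1 dB
  2000 Hz: 29.4 dB
  4000 Hz: 19.3 dB
Formula: STC ~ round(average of TL values)
Sum = 18.2 + 39.0 + 29.4 + 54.1 + 29.4 + 19.3 = 189.4
Average = 189.4 / 6 = 31.57
Rounded: 32

32


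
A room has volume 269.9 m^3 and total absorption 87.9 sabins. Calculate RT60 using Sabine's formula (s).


Given values:
  V = 269.9 m^3
  A = 87.9 sabins
Formula: RT60 = 0.161 * V / A
Numerator: 0.161 * 269.9 = 43.4539
RT60 = 43.4539 / 87.9 = 0.494

0.494 s


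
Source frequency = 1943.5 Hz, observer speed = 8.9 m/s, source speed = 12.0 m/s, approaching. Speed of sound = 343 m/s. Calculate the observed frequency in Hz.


Given values:
  f_s = 1943.5 Hz, v_o = 8.9 m/s, v_s = 12.0 m/s
  Direction: approaching
Formula: f_o = f_s * (c + v_o) / (c - v_s)
Numerator: c + v_o = 343 + 8.9 = 351.9
Denominator: c - v_s = 343 - 12.0 = 331.0
f_o = 1943.5 * 351.9 / 331.0 = 2066.22

2066.22 Hz


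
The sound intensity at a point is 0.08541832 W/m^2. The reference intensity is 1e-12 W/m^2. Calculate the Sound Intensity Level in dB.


Given values:
  I = 0.08541832 W/m^2
  I_ref = 1e-12 W/m^2
Formula: SIL = 10 * log10(I / I_ref)
Compute ratio: I / I_ref = 85418320000
Compute log10: log10(85418320000) = 10.931551
Multiply: SIL = 10 * 10.931551 = 109.32

109.32 dB


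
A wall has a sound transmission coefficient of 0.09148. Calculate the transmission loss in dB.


Given values:
  tau = 0.09148
Formula: TL = 10 * log10(1 / tau)
Compute 1 / tau = 1 / 0.09148 = 10.9314
Compute log10(10.9314) = 1.038676
TL = 10 * 1.038676 = 10.39

10.39 dB


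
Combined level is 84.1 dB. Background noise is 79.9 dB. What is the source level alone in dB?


Given values:
  L_total = 84.1 dB, L_bg = 79.9 dB
Formula: L_source = 10 * log10(10^(L_total/10) - 10^(L_bg/10))
Convert to linear:
  10^(84.1/10) = 257039578.2769
  10^(79.9/10) = 97723722.0956
Difference: 257039578.2769 - 97723722.0956 = 159315856.1813
L_source = 10 * log10(159315856.1813) = 82.02

82.02 dB


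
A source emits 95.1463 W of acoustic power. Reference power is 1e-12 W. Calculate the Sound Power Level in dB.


Given values:
  W = 95.1463 W
  W_ref = 1e-12 W
Formula: SWL = 10 * log10(W / W_ref)
Compute ratio: W / W_ref = 95146300000000
Compute log10: log10(95146300000000) = 13.978392
Multiply: SWL = 10 * 13.978392 = 139.78

139.78 dB


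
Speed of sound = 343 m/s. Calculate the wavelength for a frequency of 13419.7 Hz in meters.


Given values:
  c = 343 m/s, f = 13419.7 Hz
Formula: lambda = c / f
lambda = 343 / 13419.7
lambda = 0.0256

0.0256 m


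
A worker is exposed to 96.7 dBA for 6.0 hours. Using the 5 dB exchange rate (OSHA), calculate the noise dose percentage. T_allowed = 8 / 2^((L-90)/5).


Given values:
  L = 96.7 dBA, T = 6.0 hours
Formula: T_allowed = 8 / 2^((L - 90) / 5)
Compute exponent: (96.7 - 90) / 5 = 1.34
Compute 2^(1.34) = 2.531513
T_allowed = 8 / 2.531513 = 3.160165 hours
Dose = (T / T_allowed) * 100
Dose = (6.0 / 3.160165) * 100 = 189.86

189.86 %


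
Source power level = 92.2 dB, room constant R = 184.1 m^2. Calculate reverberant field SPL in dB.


Given values:
  Lw = 92.2 dB, R = 184.1 m^2
Formula: SPL = Lw + 10 * log10(4 / R)
Compute 4 / R = 4 / 184.1 = 0.021727
Compute 10 * log10(0.021727) = -16.63
SPL = 92.2 + (-16.63) = 75.57

75.57 dB


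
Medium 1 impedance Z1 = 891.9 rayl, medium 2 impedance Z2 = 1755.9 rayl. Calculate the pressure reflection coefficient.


Given values:
  Z1 = 891.9 rayl, Z2 = 1755.9 rayl
Formula: R = (Z2 - Z1) / (Z2 + Z1)
Numerator: Z2 - Z1 = 1755.9 - 891.9 = 864.0
Denominator: Z2 + Z1 = 1755.9 + 891.9 = 2647.8
R = 864.0 / 2647.8 = 0.3263

0.3263


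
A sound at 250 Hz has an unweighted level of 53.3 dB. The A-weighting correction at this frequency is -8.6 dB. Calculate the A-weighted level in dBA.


Given values:
  SPL = 53.3 dB
  A-weighting at 250 Hz = -8.6 dB
Formula: L_A = SPL + A_weight
L_A = 53.3 + (-8.6)
L_A = 44.7

44.7 dBA


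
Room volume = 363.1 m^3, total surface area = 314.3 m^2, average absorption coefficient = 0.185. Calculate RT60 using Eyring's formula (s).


Given values:
  V = 363.1 m^3, S = 314.3 m^2, alpha = 0.185
Formula: RT60 = 0.161 * V / (-S * ln(1 - alpha))
Compute ln(1 - 0.185) = ln(0.815) = -0.204567
Denominator: -314.3 * -0.204567 = 64.2954
Numerator: 0.161 * 363.1 = 58.4591
RT60 = 58.4591 / 64.2954 = 0.909

0.909 s


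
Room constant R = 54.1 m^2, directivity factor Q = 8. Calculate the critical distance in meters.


Given values:
  R = 54.1 m^2, Q = 8
Formula: d_c = 0.141 * sqrt(Q * R)
Compute Q * R = 8 * 54.1 = 432.8
Compute sqrt(432.8) = 20.8038
d_c = 0.141 * 20.8038 = 2.933

2.933 m


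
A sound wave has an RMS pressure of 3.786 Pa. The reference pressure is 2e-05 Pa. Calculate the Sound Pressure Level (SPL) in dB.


Given values:
  p = 3.786 Pa
  p_ref = 2e-05 Pa
Formula: SPL = 20 * log10(p / p_ref)
Compute ratio: p / p_ref = 3.786 / 2e-05 = 189300
Compute log10: log10(189300) = 5.277151
Multiply: SPL = 20 * 5.277151 = 105.54

105.54 dB
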